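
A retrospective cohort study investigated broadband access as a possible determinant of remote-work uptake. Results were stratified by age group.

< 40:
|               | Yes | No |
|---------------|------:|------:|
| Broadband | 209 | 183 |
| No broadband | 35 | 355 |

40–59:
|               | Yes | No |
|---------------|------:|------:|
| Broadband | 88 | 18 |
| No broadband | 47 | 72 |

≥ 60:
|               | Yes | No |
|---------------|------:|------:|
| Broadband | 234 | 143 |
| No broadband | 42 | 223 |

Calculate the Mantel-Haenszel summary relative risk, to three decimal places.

3.844

RR_MH = Σ(aᵢ·n₀ᵢ/nᵢ) / Σ(cᵢ·n₁ᵢ/nᵢ), with n₁ᵢ = aᵢ+bᵢ (exposed), n₀ᵢ = cᵢ+dᵢ (unexposed), nᵢ = n₁ᵢ+n₀ᵢ.
Stratum 1 (< 40): n₁ = 392, n₀ = 390, n = 782; a·n₀/n = 209·390/782 = 104.2327; c·n₁/n = 35·392/782 = 17.5448
Stratum 2 (40–59): n₁ = 106, n₀ = 119, n = 225; a·n₀/n = 88·119/225 = 46.5422; c·n₁/n = 47·106/225 = 22.1422
Stratum 3 (≥ 60): n₁ = 377, n₀ = 265, n = 642; a·n₀/n = 234·265/642 = 96.5888; c·n₁/n = 42·377/642 = 24.6636
RR_MH = (104.2327 + 46.5422 + 96.5888) / (17.5448 + 22.1422 + 24.6636) = 247.3637 / 64.3505 = 3.84400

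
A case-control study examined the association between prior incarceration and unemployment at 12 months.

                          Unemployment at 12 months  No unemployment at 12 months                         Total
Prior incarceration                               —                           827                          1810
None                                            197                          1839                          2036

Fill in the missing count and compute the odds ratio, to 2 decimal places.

The missing cell is in the exposed row: 1810 − 827 = 983.
So a = 983, b = 827, c = 197, d = 1839.
OR = (a·d)/(b·c) = (983 × 1839) / (827 × 197) = 1807737 / 162919 = 11.09592

11.10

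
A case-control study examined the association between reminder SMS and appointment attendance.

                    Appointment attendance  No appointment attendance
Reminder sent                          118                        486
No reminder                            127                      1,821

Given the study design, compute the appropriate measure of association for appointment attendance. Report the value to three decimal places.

3.481

Cells: a = 118, b = 486, c = 127, d = 1821.
This is a case-control study: participants were sampled on outcome status, so risks in the source population cannot be estimated directly — relative risk is not valid here. The odds ratio is the appropriate measure.
OR = (a·d)/(b·c) = (118 × 1821) / (486 × 127) = 214878 / 61722 = 3.48138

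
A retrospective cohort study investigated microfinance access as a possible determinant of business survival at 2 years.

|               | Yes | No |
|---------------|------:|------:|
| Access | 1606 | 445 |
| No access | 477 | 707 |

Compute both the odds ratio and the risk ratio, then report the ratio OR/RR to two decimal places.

2.75

Cells: a = 1606, b = 445, c = 477, d = 707.
OR = (1606·707)/(445·477) = 1135442/212265 = 5.34917
Risk in exposed = 1606/2051 = 0.78303; risk in unexposed = 477/1184 = 0.40287; RR = 1.94363
OR/RR = 5.34917 / 1.94363 = 2.75216
The outcome is not rare, so the OR lies further from 1 than the RR.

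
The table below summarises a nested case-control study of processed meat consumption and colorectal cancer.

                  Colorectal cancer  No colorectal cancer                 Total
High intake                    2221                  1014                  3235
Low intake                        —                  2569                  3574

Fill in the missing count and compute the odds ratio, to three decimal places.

The missing cell is in the unexposed row: 3574 − 2569 = 1005.
So a = 2221, b = 1014, c = 1005, d = 2569.
OR = (a·d)/(b·c) = (2221 × 2569) / (1014 × 1005) = 5705749 / 1019070 = 5.59898

5.599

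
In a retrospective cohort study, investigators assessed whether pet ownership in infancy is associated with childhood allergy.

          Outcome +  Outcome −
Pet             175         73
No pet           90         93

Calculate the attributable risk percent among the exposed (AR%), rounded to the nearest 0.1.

30.3

Cells: a = 175, b = 73, c = 90, d = 93.
Risk in exposed = 175/248 = 0.70565; risk in unexposed = 90/183 = 0.49180.
RR = 0.70565/0.49180 = 1.43481
AR% = (RR − 1)/RR × 100 = (1.43481 − 1)/1.43481 × 100 = 30.3044%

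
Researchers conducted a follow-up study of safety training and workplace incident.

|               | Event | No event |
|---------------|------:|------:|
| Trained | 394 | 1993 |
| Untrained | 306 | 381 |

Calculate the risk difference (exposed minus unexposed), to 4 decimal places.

-0.2804

Cells: a = 394, b = 1993, c = 306, d = 381.
Risk in exposed = 394/2387 = 0.165061; risk in unexposed = 306/687 = 0.445415.
Risk difference = 0.165061 − 0.445415 = -0.280354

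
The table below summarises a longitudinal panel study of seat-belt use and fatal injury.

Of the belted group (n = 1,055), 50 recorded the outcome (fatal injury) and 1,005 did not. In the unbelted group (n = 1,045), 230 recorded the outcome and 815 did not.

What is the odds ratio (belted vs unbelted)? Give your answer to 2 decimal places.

0.18

From the description: a = 50, b = 1005, c = 230, d = 815.
OR = (a·d)/(b·c) = (50 × 815) / (1005 × 230) = 40750 / 231150 = 0.17629
Exposure is associated with lower odds of fatal injury (OR = 0.18 < 1).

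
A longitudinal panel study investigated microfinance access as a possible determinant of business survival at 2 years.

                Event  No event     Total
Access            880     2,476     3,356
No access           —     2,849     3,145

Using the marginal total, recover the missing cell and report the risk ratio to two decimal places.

2.79

The missing cell is in the unexposed row: 3145 − 2849 = 296.
So a = 880, b = 2476, c = 296, d = 2849.
RR = [a/(a+b)] / [c/(c+d)] = (880/3356) / (296/3145) = 0.26222/0.09412 = 2.78605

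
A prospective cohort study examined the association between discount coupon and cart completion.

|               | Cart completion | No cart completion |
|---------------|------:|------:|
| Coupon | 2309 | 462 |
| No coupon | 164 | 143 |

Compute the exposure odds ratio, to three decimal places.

Cells: a = 2309, b = 462, c = 164, d = 143.
OR = (a·d)/(b·c) = (2309 × 143) / (462 × 164) = 330187 / 75768 = 4.35787
The odds of cart completion are about 4.36 times as high in the coupon group.

4.358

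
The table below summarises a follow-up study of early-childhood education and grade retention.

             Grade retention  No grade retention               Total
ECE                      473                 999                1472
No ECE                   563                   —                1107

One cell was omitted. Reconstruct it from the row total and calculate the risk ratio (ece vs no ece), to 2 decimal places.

0.63

The missing cell is in the unexposed row: 1107 − 563 = 544.
So a = 473, b = 999, c = 563, d = 544.
RR = [a/(a+b)] / [c/(c+d)] = (473/1472) / (563/1107) = 0.32133/0.50858 = 0.63182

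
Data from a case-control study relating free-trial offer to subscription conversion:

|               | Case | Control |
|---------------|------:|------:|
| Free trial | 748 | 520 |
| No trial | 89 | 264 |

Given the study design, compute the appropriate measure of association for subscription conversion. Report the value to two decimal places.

4.27

Cells: a = 748, b = 520, c = 89, d = 264.
This is a case-control study: participants were sampled on outcome status, so risks in the source population cannot be estimated directly — relative risk is not valid here. The odds ratio is the appropriate measure.
OR = (a·d)/(b·c) = (748 × 264) / (520 × 89) = 197472 / 46280 = 4.26690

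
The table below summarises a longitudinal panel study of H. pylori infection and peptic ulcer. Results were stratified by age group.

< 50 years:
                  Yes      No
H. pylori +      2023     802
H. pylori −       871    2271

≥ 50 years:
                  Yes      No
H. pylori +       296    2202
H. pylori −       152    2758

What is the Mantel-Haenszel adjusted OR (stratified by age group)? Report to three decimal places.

5.146

OR_MH = Σ(aᵢdᵢ/nᵢ) / Σ(bᵢcᵢ/nᵢ), where nᵢ is the stratum total.
Stratum 1 (< 50 years): n = 5967; a·d/n = 2023·2271/5967 = 769.9402; b·c/n = 802·871/5967 = 117.0675
Stratum 2 (≥ 50 years): n = 5408; a·d/n = 296·2758/5408 = 150.9556; b·c/n = 2202·152/5408 = 61.8905
OR_MH = (769.9402 + 150.9556) / (117.0675 + 61.8905) = 920.8958 / 178.9581 = 5.14587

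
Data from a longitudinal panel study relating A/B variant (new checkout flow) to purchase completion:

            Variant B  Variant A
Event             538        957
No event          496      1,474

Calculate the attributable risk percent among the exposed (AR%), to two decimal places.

24.34

Reading the table with exposure as columns: a = 538 (Variant B, case), b = 496 (Variant B, non-case), c = 957 (Variant A, case), d = 1474.
Risk in exposed = 538/1034 = 0.52031; risk in unexposed = 957/2431 = 0.39367.
RR = 0.52031/0.39367 = 1.32171
AR% = (RR − 1)/RR × 100 = (1.32171 − 1)/1.32171 × 100 = 24.3402%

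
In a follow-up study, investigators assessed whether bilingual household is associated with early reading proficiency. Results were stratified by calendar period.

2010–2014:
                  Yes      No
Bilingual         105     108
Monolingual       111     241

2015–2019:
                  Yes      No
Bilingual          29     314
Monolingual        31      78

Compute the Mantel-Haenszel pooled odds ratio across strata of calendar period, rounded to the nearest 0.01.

1.16

OR_MH = Σ(aᵢdᵢ/nᵢ) / Σ(bᵢcᵢ/nᵢ), where nᵢ is the stratum total.
Stratum 1 (2010–2014): n = 565; a·d/n = 105·241/565 = 44.7876; b·c/n = 108·111/565 = 21.2177
Stratum 2 (2015–2019): n = 452; a·d/n = 29·78/452 = 5.0044; b·c/n = 314·31/452 = 21.5354
OR_MH = (44.7876 + 5.0044) / (21.2177 + 21.5354) = 49.7920 / 42.7531 = 1.16464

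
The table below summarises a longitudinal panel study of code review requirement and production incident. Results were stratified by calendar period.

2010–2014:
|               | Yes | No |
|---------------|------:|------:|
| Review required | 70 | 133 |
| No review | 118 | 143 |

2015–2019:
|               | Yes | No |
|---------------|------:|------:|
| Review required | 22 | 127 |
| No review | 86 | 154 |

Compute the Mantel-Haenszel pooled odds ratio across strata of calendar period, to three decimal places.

OR_MH = Σ(aᵢdᵢ/nᵢ) / Σ(bᵢcᵢ/nᵢ), where nᵢ is the stratum total.
Stratum 1 (2010–2014): n = 464; a·d/n = 70·143/464 = 21.5733; b·c/n = 133·118/464 = 33.8233
Stratum 2 (2015–2019): n = 389; a·d/n = 22·154/389 = 8.7095; b·c/n = 127·86/389 = 28.0771
OR_MH = (21.5733 + 8.7095) / (33.8233 + 28.0771) = 30.2828 / 61.9004 = 0.48922

0.489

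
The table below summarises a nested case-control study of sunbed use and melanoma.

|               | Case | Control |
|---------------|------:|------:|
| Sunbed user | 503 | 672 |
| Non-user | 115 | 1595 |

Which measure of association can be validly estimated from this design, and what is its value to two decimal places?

10.38

Cells: a = 503, b = 672, c = 115, d = 1595.
This is a nested case-control study: participants were sampled on outcome status, so risks in the source population cannot be estimated directly — relative risk is not valid here. The odds ratio is the appropriate measure.
OR = (a·d)/(b·c) = (503 × 1595) / (672 × 115) = 802285 / 77280 = 10.38153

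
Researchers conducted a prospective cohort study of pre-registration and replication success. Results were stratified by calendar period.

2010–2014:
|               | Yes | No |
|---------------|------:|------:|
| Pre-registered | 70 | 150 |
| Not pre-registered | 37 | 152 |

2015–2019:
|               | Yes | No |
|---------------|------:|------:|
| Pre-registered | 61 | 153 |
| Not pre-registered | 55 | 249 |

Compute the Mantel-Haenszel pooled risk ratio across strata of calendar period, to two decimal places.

1.60

RR_MH = Σ(aᵢ·n₀ᵢ/nᵢ) / Σ(cᵢ·n₁ᵢ/nᵢ), with n₁ᵢ = aᵢ+bᵢ (exposed), n₀ᵢ = cᵢ+dᵢ (unexposed), nᵢ = n₁ᵢ+n₀ᵢ.
Stratum 1 (2010–2014): n₁ = 220, n₀ = 189, n = 409; a·n₀/n = 70·189/409 = 32.3472; c·n₁/n = 37·220/409 = 19.9022
Stratum 2 (2015–2019): n₁ = 214, n₀ = 304, n = 518; a·n₀/n = 61·304/518 = 35.7992; c·n₁/n = 55·214/518 = 22.7220
RR_MH = (32.3472 + 35.7992) / (19.9022 + 22.7220) = 68.1464 / 42.6242 = 1.59877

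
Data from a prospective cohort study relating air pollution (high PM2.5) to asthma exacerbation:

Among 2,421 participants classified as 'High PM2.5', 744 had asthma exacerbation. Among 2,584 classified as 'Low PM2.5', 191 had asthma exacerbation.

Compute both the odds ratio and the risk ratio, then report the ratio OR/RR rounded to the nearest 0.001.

1.337

From the description: a = 744, b = 1677, c = 191, d = 2393.
OR = (744·2393)/(1677·191) = 1780392/320307 = 5.55839
Risk in exposed = 744/2421 = 0.30731; risk in unexposed = 191/2584 = 0.07392; RR = 4.15755
OR/RR = 5.55839 / 4.15755 = 1.33694
The outcome is not rare, so the OR lies further from 1 than the RR.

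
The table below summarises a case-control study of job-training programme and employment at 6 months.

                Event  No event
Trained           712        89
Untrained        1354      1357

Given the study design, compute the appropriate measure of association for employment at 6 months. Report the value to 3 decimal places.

Cells: a = 712, b = 89, c = 1354, d = 1357.
This is a case-control study: participants were sampled on outcome status, so risks in the source population cannot be estimated directly — relative risk is not valid here. The odds ratio is the appropriate measure.
OR = (a·d)/(b·c) = (712 × 1357) / (89 × 1354) = 966184 / 120506 = 8.01773

8.018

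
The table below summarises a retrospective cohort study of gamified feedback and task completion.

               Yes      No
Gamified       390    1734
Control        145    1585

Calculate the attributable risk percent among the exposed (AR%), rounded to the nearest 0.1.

54.4

Cells: a = 390, b = 1734, c = 145, d = 1585.
Risk in exposed = 390/2124 = 0.18362; risk in unexposed = 145/1730 = 0.08382.
RR = 0.18362/0.08382 = 2.19073
AR% = (RR − 1)/RR × 100 = (2.19073 − 1)/2.19073 × 100 = 54.3530%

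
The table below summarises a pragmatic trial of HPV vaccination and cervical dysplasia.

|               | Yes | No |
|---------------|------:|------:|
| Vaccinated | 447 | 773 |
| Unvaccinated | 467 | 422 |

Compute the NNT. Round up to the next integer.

7

Risk in treated group = 447/1220 = 0.36639; risk in control = 467/889 = 0.52531.
Absolute risk reduction = 0.52531 − 0.36639 = 0.15892
NNT = 1 / ARR = 1 / 0.15892 = 6.293 → round up → 7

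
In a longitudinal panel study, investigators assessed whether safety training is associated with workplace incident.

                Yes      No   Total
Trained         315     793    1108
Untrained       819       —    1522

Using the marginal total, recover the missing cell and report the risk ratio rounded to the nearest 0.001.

0.528

The missing cell is in the unexposed row: 1522 − 819 = 703.
So a = 315, b = 793, c = 819, d = 703.
RR = [a/(a+b)] / [c/(c+d)] = (315/1108) / (819/1522) = 0.28430/0.53811 = 0.52833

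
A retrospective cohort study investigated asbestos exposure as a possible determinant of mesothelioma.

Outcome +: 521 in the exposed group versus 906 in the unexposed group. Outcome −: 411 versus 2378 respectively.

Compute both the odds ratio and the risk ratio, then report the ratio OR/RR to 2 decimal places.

From the description: a = 521, b = 411, c = 906, d = 2378.
OR = (521·2378)/(411·906) = 1238938/372366 = 3.32720
Risk in exposed = 521/932 = 0.55901; risk in unexposed = 906/3284 = 0.27588; RR = 2.02627
OR/RR = 3.32720 / 2.02627 = 1.64204
The outcome is not rare, so the OR lies further from 1 than the RR.

1.64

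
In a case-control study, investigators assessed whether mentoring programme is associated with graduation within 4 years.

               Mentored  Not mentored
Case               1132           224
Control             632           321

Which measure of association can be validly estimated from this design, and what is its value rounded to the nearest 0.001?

Reading the table with exposure as columns: a = 1132 (Mentored, case), b = 632 (Mentored, non-case), c = 224 (Not mentored, case), d = 321.
This is a case-control study: participants were sampled on outcome status, so risks in the source population cannot be estimated directly — relative risk is not valid here. The odds ratio is the appropriate measure.
OR = (a·d)/(b·c) = (1132 × 321) / (632 × 224) = 363372 / 141568 = 2.56677

2.567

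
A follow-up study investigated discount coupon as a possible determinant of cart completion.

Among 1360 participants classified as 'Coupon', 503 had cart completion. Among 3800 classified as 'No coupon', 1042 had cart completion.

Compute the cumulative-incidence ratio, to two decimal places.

From the description: a = 503, b = 857, c = 1042, d = 2758.
Risk in exposed = 503/1360 = 0.36985; risk in unexposed = 1042/3800 = 0.27421.
RR = 0.36985 / 0.27421 = 1.34879
The risk among the exposed is 1.35 times that among the unexposed.

1.35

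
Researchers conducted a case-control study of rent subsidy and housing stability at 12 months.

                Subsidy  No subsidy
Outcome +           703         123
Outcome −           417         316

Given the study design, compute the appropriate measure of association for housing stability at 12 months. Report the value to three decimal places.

Reading the table with exposure as columns: a = 703 (Subsidy, case), b = 417 (Subsidy, non-case), c = 123 (No subsidy, case), d = 316.
This is a case-control study: participants were sampled on outcome status, so risks in the source population cannot be estimated directly — relative risk is not valid here. The odds ratio is the appropriate measure.
OR = (a·d)/(b·c) = (703 × 316) / (417 × 123) = 222148 / 51291 = 4.33113

4.331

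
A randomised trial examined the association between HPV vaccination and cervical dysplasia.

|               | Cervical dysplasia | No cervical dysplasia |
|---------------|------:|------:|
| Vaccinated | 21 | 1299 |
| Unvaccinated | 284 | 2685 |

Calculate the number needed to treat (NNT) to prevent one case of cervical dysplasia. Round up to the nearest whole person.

13

Risk in treated group = 21/1320 = 0.01591; risk in control = 284/2969 = 0.09566.
Absolute risk reduction = 0.09566 − 0.01591 = 0.07975
NNT = 1 / ARR = 1 / 0.07975 = 12.540 → round up → 13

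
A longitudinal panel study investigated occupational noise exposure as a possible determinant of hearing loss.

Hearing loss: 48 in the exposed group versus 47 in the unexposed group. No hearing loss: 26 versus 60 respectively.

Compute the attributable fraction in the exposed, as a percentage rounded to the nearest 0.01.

32.28

From the description: a = 48, b = 26, c = 47, d = 60.
Risk in exposed = 48/74 = 0.64865; risk in unexposed = 47/107 = 0.43925.
RR = 0.64865/0.43925 = 1.47671
AR% = (RR − 1)/RR × 100 = (1.47671 − 1)/1.47671 × 100 = 32.2819%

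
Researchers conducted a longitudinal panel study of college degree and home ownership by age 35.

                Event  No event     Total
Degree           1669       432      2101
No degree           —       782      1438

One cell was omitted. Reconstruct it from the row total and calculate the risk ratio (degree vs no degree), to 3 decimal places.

The missing cell is in the unexposed row: 1438 − 782 = 656.
So a = 1669, b = 432, c = 656, d = 782.
RR = [a/(a+b)] / [c/(c+d)] = (1669/2101) / (656/1438) = 0.79438/0.45619 = 1.74135

1.741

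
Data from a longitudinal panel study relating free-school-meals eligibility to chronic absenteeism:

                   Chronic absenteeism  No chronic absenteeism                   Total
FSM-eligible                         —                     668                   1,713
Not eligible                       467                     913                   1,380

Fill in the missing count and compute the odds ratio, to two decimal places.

3.06

The missing cell is in the exposed row: 1713 − 668 = 1045.
So a = 1045, b = 668, c = 467, d = 913.
OR = (a·d)/(b·c) = (1045 × 913) / (668 × 467) = 954085 / 311956 = 3.05840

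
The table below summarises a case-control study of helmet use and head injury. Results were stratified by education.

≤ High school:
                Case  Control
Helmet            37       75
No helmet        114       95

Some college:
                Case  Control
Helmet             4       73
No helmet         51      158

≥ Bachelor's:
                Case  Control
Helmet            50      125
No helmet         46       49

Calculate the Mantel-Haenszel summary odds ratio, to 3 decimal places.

0.365

OR_MH = Σ(aᵢdᵢ/nᵢ) / Σ(bᵢcᵢ/nᵢ), where nᵢ is the stratum total.
Stratum 1 (≤ High school): n = 321; a·d/n = 37·95/321 = 10.9502; b·c/n = 75·114/321 = 26.6355
Stratum 2 (Some college): n = 286; a·d/n = 4·158/286 = 2.2098; b·c/n = 73·51/286 = 13.0175
Stratum 3 (≥ Bachelor's): n = 270; a·d/n = 50·49/270 = 9.0741; b·c/n = 125·46/270 = 21.2963
OR_MH = (10.9502 + 2.2098 + 9.0741) / (26.6355 + 13.0175 + 21.2963) = 22.2340 / 60.9493 = 0.36480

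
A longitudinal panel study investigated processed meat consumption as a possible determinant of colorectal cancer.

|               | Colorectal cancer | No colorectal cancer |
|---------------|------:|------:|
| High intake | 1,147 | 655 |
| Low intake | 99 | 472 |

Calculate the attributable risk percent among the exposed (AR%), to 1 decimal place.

Cells: a = 1147, b = 655, c = 99, d = 472.
Risk in exposed = 1147/1802 = 0.63651; risk in unexposed = 99/571 = 0.17338.
RR = 0.63651/0.17338 = 3.67121
AR% = (RR − 1)/RR × 100 = (3.67121 − 1)/3.67121 × 100 = 72.7610%

72.8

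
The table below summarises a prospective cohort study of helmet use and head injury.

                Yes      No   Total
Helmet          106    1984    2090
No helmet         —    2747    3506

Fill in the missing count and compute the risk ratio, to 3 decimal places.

0.234

The missing cell is in the unexposed row: 3506 − 2747 = 759.
So a = 106, b = 1984, c = 759, d = 2747.
RR = [a/(a+b)] / [c/(c+d)] = (106/2090) / (759/3506) = 0.05072/0.21649 = 0.23428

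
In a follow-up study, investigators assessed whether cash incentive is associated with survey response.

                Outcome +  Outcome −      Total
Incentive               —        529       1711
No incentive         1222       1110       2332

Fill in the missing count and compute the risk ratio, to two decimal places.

The missing cell is in the exposed row: 1711 − 529 = 1182.
So a = 1182, b = 529, c = 1222, d = 1110.
RR = [a/(a+b)] / [c/(c+d)] = (1182/1711) / (1222/2332) = 0.69082/0.52401 = 1.31833

1.32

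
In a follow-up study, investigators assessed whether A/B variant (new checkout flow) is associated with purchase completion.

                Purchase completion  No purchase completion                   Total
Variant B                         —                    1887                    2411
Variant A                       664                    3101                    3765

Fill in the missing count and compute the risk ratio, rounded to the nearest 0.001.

1.232

The missing cell is in the exposed row: 2411 − 1887 = 524.
So a = 524, b = 1887, c = 664, d = 3101.
RR = [a/(a+b)] / [c/(c+d)] = (524/2411) / (664/3765) = 0.21734/0.17636 = 1.23234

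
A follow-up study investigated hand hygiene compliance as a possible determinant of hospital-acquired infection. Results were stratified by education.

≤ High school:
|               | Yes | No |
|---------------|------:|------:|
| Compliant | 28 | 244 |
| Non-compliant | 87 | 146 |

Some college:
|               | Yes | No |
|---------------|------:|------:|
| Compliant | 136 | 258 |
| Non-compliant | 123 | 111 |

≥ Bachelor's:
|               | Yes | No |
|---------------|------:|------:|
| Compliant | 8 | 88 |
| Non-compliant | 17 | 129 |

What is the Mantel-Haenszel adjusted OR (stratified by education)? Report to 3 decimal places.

OR_MH = Σ(aᵢdᵢ/nᵢ) / Σ(bᵢcᵢ/nᵢ), where nᵢ is the stratum total.
Stratum 1 (≤ High school): n = 505; a·d/n = 28·146/505 = 8.0950; b·c/n = 244·87/505 = 42.0356
Stratum 2 (Some college): n = 628; a·d/n = 136·111/628 = 24.0382; b·c/n = 258·123/628 = 50.5318
Stratum 3 (≥ Bachelor's): n = 242; a·d/n = 8·129/242 = 4.2645; b·c/n = 88·17/242 = 6.1818
OR_MH = (8.0950 + 24.0382 + 4.2645) / (42.0356 + 50.5318 + 6.1818) = 36.3977 / 98.7493 = 0.36859

0.369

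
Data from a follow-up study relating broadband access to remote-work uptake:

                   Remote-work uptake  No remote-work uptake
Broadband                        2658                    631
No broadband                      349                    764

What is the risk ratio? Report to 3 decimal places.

2.577

Cells: a = 2658, b = 631, c = 349, d = 764.
Risk in exposed = 2658/3289 = 0.80815; risk in unexposed = 349/1113 = 0.31357.
RR = 0.80815 / 0.31357 = 2.57728
The risk among the exposed is 2.58 times that among the unexposed.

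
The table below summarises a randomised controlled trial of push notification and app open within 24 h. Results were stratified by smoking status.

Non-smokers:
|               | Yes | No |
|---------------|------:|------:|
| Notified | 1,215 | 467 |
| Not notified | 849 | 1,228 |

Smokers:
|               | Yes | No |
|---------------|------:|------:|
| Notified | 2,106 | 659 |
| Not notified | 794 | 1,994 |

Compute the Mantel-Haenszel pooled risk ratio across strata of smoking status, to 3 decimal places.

RR_MH = Σ(aᵢ·n₀ᵢ/nᵢ) / Σ(cᵢ·n₁ᵢ/nᵢ), with n₁ᵢ = aᵢ+bᵢ (exposed), n₀ᵢ = cᵢ+dᵢ (unexposed), nᵢ = n₁ᵢ+n₀ᵢ.
Stratum 1 (Non-smokers): n₁ = 1682, n₀ = 2077, n = 3759; a·n₀/n = 1215·2077/3759 = 671.3368; c·n₁/n = 849·1682/3759 = 379.8931
Stratum 2 (Smokers): n₁ = 2765, n₀ = 2788, n = 5553; a·n₀/n = 2106·2788/5553 = 1057.3614; c·n₁/n = 794·2765/5553 = 395.3557
RR_MH = (671.3368 + 1057.3614) / (379.8931 + 395.3557) = 1728.6982 / 775.2487 = 2.22986

2.230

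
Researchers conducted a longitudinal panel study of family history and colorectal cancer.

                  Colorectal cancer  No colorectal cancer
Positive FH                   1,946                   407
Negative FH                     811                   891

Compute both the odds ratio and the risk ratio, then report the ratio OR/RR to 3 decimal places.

3.027

Cells: a = 1946, b = 407, c = 811, d = 891.
OR = (1946·891)/(407·811) = 1733886/330077 = 5.25297
Risk in exposed = 1946/2353 = 0.82703; risk in unexposed = 811/1702 = 0.47650; RR = 1.73564
OR/RR = 5.25297 / 1.73564 = 3.02653
The outcome is not rare, so the OR lies further from 1 than the RR.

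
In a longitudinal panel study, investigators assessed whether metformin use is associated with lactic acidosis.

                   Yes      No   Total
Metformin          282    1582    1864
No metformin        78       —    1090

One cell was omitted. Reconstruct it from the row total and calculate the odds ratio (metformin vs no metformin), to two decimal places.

The missing cell is in the unexposed row: 1090 − 78 = 1012.
So a = 282, b = 1582, c = 78, d = 1012.
OR = (a·d)/(b·c) = (282 × 1012) / (1582 × 78) = 285384 / 123396 = 2.31275

2.31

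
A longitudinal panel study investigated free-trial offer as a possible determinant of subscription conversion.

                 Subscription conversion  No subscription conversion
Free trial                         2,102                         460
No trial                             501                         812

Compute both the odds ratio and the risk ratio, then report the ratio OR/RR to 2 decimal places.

Cells: a = 2102, b = 460, c = 501, d = 812.
OR = (2102·812)/(460·501) = 1706824/230460 = 7.40616
Risk in exposed = 2102/2562 = 0.82045; risk in unexposed = 501/1313 = 0.38157; RR = 2.15021
OR/RR = 7.40616 / 2.15021 = 3.44439
The outcome is not rare, so the OR lies further from 1 than the RR.

3.44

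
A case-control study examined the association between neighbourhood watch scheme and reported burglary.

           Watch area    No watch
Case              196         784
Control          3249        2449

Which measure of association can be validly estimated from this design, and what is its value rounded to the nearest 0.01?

Reading the table with exposure as columns: a = 196 (Watch area, case), b = 3249 (Watch area, non-case), c = 784 (No watch, case), d = 2449.
This is a case-control study: participants were sampled on outcome status, so risks in the source population cannot be estimated directly — relative risk is not valid here. The odds ratio is the appropriate measure.
OR = (a·d)/(b·c) = (196 × 2449) / (3249 × 784) = 480004 / 2547216 = 0.18844

0.19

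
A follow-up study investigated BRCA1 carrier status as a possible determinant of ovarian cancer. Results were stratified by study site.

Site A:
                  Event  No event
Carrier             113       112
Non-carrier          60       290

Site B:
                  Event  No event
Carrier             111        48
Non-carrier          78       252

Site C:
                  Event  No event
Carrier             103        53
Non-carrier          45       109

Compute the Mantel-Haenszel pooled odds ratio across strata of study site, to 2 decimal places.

OR_MH = Σ(aᵢdᵢ/nᵢ) / Σ(bᵢcᵢ/nᵢ), where nᵢ is the stratum total.
Stratum 1 (Site A): n = 575; a·d/n = 113·290/575 = 56.9913; b·c/n = 112·60/575 = 11.6870
Stratum 2 (Site B): n = 489; a·d/n = 111·252/489 = 57.2025; b·c/n = 48·78/489 = 7.6564
Stratum 3 (Site C): n = 310; a·d/n = 103·109/310 = 36.2161; b·c/n = 53·45/310 = 7.6935
OR_MH = (56.9913 + 57.2025 + 36.2161) / (11.6870 + 7.6564 + 7.6935) = 150.4099 / 27.0369 = 5.56312

5.56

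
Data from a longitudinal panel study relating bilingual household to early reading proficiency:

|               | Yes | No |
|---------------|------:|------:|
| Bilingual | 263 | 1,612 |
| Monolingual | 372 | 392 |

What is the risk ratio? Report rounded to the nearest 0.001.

Cells: a = 263, b = 1612, c = 372, d = 392.
Risk in exposed = 263/1875 = 0.14027; risk in unexposed = 372/764 = 0.48691.
RR = 0.14027 / 0.48691 = 0.28807
The risk is 71% lower among the exposed than among the unexposed.

0.288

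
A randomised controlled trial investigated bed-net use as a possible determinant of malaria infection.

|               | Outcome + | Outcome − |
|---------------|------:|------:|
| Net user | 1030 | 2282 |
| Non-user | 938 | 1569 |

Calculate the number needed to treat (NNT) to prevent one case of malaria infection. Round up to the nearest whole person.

16

Risk in treated group = 1030/3312 = 0.31099; risk in control = 938/2507 = 0.37415.
Absolute risk reduction = 0.37415 − 0.31099 = 0.06316
NNT = 1 / ARR = 1 / 0.06316 = 15.832 → round up → 16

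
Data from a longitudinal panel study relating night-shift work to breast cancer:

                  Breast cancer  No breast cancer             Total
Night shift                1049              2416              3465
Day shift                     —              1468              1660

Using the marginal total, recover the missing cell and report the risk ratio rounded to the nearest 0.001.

2.617

The missing cell is in the unexposed row: 1660 − 1468 = 192.
So a = 1049, b = 2416, c = 192, d = 1468.
RR = [a/(a+b)] / [c/(c+d)] = (1049/3465) / (192/1660) = 0.30274/0.11566 = 2.61745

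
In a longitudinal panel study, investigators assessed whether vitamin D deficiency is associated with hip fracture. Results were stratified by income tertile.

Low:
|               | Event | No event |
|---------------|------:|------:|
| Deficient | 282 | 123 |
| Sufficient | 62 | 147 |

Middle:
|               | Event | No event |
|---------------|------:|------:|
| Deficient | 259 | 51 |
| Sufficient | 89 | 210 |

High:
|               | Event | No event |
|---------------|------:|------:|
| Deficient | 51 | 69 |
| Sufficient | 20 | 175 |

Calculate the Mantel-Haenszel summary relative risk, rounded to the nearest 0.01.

RR_MH = Σ(aᵢ·n₀ᵢ/nᵢ) / Σ(cᵢ·n₁ᵢ/nᵢ), with n₁ᵢ = aᵢ+bᵢ (exposed), n₀ᵢ = cᵢ+dᵢ (unexposed), nᵢ = n₁ᵢ+n₀ᵢ.
Stratum 1 (Low): n₁ = 405, n₀ = 209, n = 614; a·n₀/n = 282·209/614 = 95.9902; c·n₁/n = 62·405/614 = 40.8958
Stratum 2 (Middle): n₁ = 310, n₀ = 299, n = 609; a·n₀/n = 259·299/609 = 127.1609; c·n₁/n = 89·310/609 = 45.3038
Stratum 3 (High): n₁ = 120, n₀ = 195, n = 315; a·n₀/n = 51·195/315 = 31.5714; c·n₁/n = 20·120/315 = 7.6190
RR_MH = (95.9902 + 127.1609 + 31.5714) / (40.8958 + 45.3038 + 7.6190) = 254.7226 / 93.8186 = 2.71505

2.72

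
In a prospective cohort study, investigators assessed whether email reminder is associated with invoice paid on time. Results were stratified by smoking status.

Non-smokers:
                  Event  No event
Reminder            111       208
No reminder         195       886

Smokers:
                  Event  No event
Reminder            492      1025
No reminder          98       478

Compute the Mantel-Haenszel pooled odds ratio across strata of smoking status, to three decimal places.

2.373

OR_MH = Σ(aᵢdᵢ/nᵢ) / Σ(bᵢcᵢ/nᵢ), where nᵢ is the stratum total.
Stratum 1 (Non-smokers): n = 1400; a·d/n = 111·886/1400 = 70.2471; b·c/n = 208·195/1400 = 28.9714
Stratum 2 (Smokers): n = 2093; a·d/n = 492·478/2093 = 112.3631; b·c/n = 1025·98/2093 = 47.9933
OR_MH = (70.2471 + 112.3631) / (28.9714 + 47.9933) = 182.6103 / 76.9647 = 2.37265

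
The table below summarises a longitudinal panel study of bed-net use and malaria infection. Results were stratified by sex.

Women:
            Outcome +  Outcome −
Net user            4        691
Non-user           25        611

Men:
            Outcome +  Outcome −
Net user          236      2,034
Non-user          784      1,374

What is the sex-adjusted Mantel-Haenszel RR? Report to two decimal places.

0.28

RR_MH = Σ(aᵢ·n₀ᵢ/nᵢ) / Σ(cᵢ·n₁ᵢ/nᵢ), with n₁ᵢ = aᵢ+bᵢ (exposed), n₀ᵢ = cᵢ+dᵢ (unexposed), nᵢ = n₁ᵢ+n₀ᵢ.
Stratum 1 (Women): n₁ = 695, n₀ = 636, n = 1331; a·n₀/n = 4·636/1331 = 1.9113; c·n₁/n = 25·695/1331 = 13.0541
Stratum 2 (Men): n₁ = 2270, n₀ = 2158, n = 4428; a·n₀/n = 236·2158/4428 = 115.0154; c·n₁/n = 784·2270/4428 = 401.9151
RR_MH = (1.9113 + 115.0154) / (13.0541 + 401.9151) = 116.9267 / 414.9692 = 0.28177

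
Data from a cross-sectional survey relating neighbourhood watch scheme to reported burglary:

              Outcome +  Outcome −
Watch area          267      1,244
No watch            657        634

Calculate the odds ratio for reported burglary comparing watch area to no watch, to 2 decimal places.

Cells: a = 267, b = 1244, c = 657, d = 634.
OR = (a·d)/(b·c) = (267 × 634) / (1244 × 657) = 169278 / 817308 = 0.20712
Exposure is associated with lower odds of reported burglary (OR = 0.21 < 1).

0.21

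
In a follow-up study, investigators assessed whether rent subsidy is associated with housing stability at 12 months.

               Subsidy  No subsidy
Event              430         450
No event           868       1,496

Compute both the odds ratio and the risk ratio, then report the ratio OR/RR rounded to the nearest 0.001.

1.150

Reading the table with exposure as columns: a = 430 (Subsidy, case), b = 868 (Subsidy, non-case), c = 450 (No subsidy, case), d = 1496.
OR = (430·1496)/(868·450) = 643280/390600 = 1.64690
Risk in exposed = 430/1298 = 0.33128; risk in unexposed = 450/1946 = 0.23124; RR = 1.43260
OR/RR = 1.64690 / 1.43260 = 1.14959
The outcome is not rare, so the OR lies further from 1 than the RR.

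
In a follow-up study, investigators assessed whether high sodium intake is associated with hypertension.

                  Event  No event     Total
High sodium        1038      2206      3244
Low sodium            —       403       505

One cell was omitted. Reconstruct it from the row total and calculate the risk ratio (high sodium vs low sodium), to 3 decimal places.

The missing cell is in the unexposed row: 505 − 403 = 102.
So a = 1038, b = 2206, c = 102, d = 403.
RR = [a/(a+b)] / [c/(c+d)] = (1038/3244) / (102/505) = 0.31998/0.20198 = 1.58419

1.584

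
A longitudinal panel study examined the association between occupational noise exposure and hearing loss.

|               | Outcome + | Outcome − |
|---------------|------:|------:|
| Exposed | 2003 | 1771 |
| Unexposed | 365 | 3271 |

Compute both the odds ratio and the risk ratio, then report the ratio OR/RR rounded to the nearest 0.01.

Cells: a = 2003, b = 1771, c = 365, d = 3271.
OR = (2003·3271)/(1771·365) = 6551813/646415 = 10.13561
Risk in exposed = 2003/3774 = 0.53074; risk in unexposed = 365/3636 = 0.10039; RR = 5.28701
OR/RR = 10.13561 / 5.28701 = 1.91708
The outcome is not rare, so the OR lies further from 1 than the RR.

1.92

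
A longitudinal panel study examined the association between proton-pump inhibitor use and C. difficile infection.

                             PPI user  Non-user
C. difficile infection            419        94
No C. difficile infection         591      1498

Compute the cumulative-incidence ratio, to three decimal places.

Reading the table with exposure as columns: a = 419 (PPI user, case), b = 591 (PPI user, non-case), c = 94 (Non-user, case), d = 1498.
Risk in exposed = 419/1010 = 0.41485; risk in unexposed = 94/1592 = 0.05905.
RR = 0.41485 / 0.05905 = 7.02600
The risk among the exposed is 7.03 times that among the unexposed.

7.026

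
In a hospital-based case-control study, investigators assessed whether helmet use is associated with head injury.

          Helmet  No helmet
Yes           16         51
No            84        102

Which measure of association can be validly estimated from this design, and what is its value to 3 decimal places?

Reading the table with exposure as columns: a = 16 (Helmet, case), b = 84 (Helmet, non-case), c = 51 (No helmet, case), d = 102.
This is a hospital-based case-control study: participants were sampled on outcome status, so risks in the source population cannot be estimated directly — relative risk is not valid here. The odds ratio is the appropriate measure.
OR = (a·d)/(b·c) = (16 × 102) / (84 × 51) = 1632 / 4284 = 0.38095

0.381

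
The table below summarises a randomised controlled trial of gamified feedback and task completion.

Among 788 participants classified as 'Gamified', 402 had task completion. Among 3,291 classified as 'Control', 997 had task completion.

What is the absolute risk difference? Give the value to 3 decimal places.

From the description: a = 402, b = 386, c = 997, d = 2294.
Risk in exposed = 402/788 = 0.510152; risk in unexposed = 997/3291 = 0.302947.
Risk difference = 0.510152 − 0.302947 = 0.207205

0.207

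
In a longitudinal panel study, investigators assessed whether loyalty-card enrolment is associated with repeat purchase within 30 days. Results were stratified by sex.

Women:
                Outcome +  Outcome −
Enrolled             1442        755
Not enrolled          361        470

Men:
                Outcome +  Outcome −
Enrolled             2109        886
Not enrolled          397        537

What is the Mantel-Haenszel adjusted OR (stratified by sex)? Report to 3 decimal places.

2.852

OR_MH = Σ(aᵢdᵢ/nᵢ) / Σ(bᵢcᵢ/nᵢ), where nᵢ is the stratum total.
Stratum 1 (Women): n = 3028; a·d/n = 1442·470/3028 = 223.8243; b·c/n = 755·361/3028 = 90.0116
Stratum 2 (Men): n = 3929; a·d/n = 2109·537/3929 = 288.2497; b·c/n = 886·397/3929 = 89.5246
OR_MH = (223.8243 + 288.2497) / (90.0116 + 89.5246) = 512.0740 / 179.5361 = 2.85221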